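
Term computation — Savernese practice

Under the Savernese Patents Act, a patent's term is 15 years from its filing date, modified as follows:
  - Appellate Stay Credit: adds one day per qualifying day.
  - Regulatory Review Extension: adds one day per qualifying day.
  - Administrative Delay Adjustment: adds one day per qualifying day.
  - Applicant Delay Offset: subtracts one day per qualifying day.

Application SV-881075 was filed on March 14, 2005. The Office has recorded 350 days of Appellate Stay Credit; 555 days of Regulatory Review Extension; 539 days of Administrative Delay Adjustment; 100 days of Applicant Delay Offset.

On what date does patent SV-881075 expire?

Base term: filing date + 15 years → 14 March 2020.
Appellate Stay Credit: +350 days → 27 February 2021.
Regulatory Review Extension: +555 days → 5 September 2022.
Administrative Delay Adjustment: +539 days → 26 February 2024.
Applicant Delay Offset: −100 days → 18 November 2023.

November 18, 2023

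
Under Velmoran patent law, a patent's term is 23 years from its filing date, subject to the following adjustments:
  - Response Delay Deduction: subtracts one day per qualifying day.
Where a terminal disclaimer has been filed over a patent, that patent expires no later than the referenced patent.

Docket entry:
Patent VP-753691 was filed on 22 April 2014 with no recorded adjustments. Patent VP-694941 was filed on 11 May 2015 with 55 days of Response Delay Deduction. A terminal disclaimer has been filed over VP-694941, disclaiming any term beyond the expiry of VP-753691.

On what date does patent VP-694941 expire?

Natural term of VP-694941:
  Base: filing + 23 years → 11 May 2038.
  Response Delay Deduction: −55 days → 17 March 2038.
Expiry of referenced patent VP-753691:
  Base: filing + 23 years → 22 April 2037.
Terminal disclaimer: VP-694941 expires on the earlier of 17 March 2038 and 22 April 2037.

April 22, 2037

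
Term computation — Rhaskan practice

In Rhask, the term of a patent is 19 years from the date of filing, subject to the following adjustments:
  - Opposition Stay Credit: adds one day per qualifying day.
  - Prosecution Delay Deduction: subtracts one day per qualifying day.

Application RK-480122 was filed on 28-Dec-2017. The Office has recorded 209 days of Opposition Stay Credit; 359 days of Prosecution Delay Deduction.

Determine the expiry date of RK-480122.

Base term: filing date + 19 years → 28 December 2036.
Opposition Stay Credit: +209 days → 25 July 2037.
Prosecution Delay Deduction: −359 days → 31 July 2036.

July 31, 2036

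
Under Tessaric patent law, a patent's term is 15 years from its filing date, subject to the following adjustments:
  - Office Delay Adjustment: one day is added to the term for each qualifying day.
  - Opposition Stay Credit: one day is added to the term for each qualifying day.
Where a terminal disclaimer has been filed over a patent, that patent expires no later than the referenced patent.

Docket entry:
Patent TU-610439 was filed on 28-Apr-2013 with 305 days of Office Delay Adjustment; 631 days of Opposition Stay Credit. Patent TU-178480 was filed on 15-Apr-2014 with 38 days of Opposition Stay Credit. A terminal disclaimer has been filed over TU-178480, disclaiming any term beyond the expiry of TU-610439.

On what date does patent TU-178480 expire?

May 23, 2029

Natural term of TU-178480:
  Base: filing + 15 years → 15 April 2029.
  Opposition Stay Credit: +38 days → 23 May 2029.
Expiry of referenced patent TU-610439:
  Base: filing + 15 years → 28 April 2028.
  Office Delay Adjustment: +305 days → 27 February 2029.
  Opposition Stay Credit: +631 days → 20 November 2030.
Terminal disclaimer: TU-178480 expires on the earlier of 23 May 2029 and 20 November 2030.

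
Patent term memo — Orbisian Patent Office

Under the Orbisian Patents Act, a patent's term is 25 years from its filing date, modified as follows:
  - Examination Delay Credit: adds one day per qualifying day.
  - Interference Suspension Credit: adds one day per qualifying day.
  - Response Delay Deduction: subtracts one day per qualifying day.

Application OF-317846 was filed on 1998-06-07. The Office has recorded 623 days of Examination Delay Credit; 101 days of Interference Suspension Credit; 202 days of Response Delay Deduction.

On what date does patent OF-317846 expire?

Base term: filing date + 25 years → 7 June 2023.
Examination Delay Credit: +623 days → 19 February 2025.
Interference Suspension Credit: +101 days → 31 May 2025.
Response Delay Deduction: −202 days → 10 November 2024.

2024-11-10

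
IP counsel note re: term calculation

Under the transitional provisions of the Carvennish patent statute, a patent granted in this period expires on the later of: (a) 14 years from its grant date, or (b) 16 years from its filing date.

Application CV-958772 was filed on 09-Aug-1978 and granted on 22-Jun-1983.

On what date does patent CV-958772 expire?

(a) grant + 14 years → 22 June 1997.
(b) filing + 16 years → 9 August 1994.
Later of the two: 22 June 1997.

June 22, 1997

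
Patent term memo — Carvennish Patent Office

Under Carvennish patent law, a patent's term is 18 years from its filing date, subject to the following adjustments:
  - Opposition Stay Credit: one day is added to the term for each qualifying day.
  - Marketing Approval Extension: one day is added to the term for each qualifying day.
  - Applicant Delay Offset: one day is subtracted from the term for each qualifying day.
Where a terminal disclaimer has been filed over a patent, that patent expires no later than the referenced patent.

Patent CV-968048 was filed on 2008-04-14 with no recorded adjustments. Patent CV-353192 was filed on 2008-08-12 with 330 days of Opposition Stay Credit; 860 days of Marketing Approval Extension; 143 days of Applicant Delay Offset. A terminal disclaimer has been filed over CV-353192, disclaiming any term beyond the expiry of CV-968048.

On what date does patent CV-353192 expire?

Natural term of CV-353192:
  Base: filing + 18 years → 12 August 2026.
  Opposition Stay Credit: +330 days → 8 July 2027.
  Marketing Approval Extension: +860 days → 14 November 2029.
  Applicant Delay Offset: −143 days → 24 June 2029.
Expiry of referenced patent CV-968048:
  Base: filing + 18 years → 14 April 2026.
Terminal disclaimer: CV-353192 expires on the earlier of 24 June 2029 and 14 April 2026.

2026-04-14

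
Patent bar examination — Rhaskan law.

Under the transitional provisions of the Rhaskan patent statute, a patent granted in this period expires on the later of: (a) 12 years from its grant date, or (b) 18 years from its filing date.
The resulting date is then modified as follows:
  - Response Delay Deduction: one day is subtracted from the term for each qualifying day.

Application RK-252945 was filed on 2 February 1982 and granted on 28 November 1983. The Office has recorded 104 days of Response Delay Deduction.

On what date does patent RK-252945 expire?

1999-10-21

(a) grant + 12 years → 28 November 1995.
(b) filing + 18 years → 2 February 2000.
Later of the two: 2 February 2000.
Response Delay Deduction: −104 days → 21 October 1999.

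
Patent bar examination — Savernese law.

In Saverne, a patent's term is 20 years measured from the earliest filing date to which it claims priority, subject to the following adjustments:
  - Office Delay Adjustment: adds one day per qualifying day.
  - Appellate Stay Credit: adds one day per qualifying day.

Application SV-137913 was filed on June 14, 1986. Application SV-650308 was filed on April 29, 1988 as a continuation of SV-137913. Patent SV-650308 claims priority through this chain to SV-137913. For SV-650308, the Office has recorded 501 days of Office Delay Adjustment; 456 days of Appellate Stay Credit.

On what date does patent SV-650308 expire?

Earliest priority filing: 14 June 1986.
Base term: 14 June 1986 + 20 years → 14 June 2006.
Office Delay Adjustment: +501 days → 28 October 2007.
Appellate Stay Credit: +456 days → 26 January 2009.

January 26, 2009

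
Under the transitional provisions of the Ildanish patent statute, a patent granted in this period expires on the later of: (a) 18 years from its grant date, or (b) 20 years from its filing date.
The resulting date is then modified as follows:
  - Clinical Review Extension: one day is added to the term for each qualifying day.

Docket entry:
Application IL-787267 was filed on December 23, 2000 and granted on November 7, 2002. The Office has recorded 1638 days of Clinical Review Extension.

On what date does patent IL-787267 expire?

2025-06-18

(a) grant + 18 years → 7 November 2020.
(b) filing + 20 years → 23 December 2020.
Later of the two: 23 December 2020.
Clinical Review Extension: +1638 days → 18 June 2025.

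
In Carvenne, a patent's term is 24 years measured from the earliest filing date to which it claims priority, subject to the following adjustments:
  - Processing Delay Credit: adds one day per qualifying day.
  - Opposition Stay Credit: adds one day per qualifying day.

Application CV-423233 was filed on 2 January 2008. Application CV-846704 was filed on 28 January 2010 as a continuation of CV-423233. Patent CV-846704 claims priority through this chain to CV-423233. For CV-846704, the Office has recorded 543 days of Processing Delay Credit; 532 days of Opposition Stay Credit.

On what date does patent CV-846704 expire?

December 12, 2034

Earliest priority filing: 2 January 2008.
Base term: 2 January 2008 + 24 years → 2 January 2032.
Processing Delay Credit: +543 days → 28 June 2033.
Opposition Stay Credit: +532 days → 12 December 2034.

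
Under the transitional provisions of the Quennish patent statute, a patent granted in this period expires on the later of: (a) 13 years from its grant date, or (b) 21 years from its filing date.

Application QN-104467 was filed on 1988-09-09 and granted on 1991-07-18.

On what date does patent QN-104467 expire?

2009-09-09

(a) grant + 13 years → 18 July 2004.
(b) filing + 21 years → 9 September 2009.
Later of the two: 9 September 2009.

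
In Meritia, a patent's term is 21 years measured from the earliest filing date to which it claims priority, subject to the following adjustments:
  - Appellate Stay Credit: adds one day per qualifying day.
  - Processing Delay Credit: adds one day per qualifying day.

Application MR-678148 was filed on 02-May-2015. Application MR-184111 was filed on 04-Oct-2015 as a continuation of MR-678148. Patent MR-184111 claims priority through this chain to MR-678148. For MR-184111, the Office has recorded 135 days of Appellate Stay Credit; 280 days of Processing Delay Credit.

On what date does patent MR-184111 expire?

Earliest priority filing: 2 May 2015.
Base term: 2 May 2015 + 21 years → 2 May 2036.
Appellate Stay Credit: +135 days → 14 September 2036.
Processing Delay Credit: +280 days → 21 June 2037.

2037-06-21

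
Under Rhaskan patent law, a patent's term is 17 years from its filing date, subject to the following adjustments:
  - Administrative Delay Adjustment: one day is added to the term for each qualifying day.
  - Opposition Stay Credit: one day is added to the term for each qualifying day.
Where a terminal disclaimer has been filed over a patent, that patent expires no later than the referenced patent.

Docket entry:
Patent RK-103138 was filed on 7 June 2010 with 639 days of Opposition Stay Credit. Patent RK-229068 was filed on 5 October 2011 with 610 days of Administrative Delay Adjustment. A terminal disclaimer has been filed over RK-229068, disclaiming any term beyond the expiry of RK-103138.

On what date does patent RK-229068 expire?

March 7, 2029

Natural term of RK-229068:
  Base: filing + 17 years → 5 October 2028.
  Administrative Delay Adjustment: +610 days → 7 June 2030.
Expiry of referenced patent RK-103138:
  Base: filing + 17 years → 7 June 2027.
  Opposition Stay Credit: +639 days → 7 March 2029.
Terminal disclaimer: RK-229068 expires on the earlier of 7 June 2030 and 7 March 2029.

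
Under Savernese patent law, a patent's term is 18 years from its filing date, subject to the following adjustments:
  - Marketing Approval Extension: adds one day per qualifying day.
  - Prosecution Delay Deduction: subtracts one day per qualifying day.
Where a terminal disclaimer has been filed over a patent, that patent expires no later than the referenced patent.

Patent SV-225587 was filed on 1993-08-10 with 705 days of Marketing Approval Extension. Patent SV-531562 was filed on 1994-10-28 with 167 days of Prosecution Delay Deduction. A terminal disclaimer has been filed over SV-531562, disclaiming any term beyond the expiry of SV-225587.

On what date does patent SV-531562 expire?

May 14, 2012

Natural term of SV-531562:
  Base: filing + 18 years → 28 October 2012.
  Prosecution Delay Deduction: −167 days → 14 May 2012.
Expiry of referenced patent SV-225587:
  Base: filing + 18 years → 10 August 2011.
  Marketing Approval Extension: +705 days → 15 July 2013.
Terminal disclaimer: SV-531562 expires on the earlier of 14 May 2012 and 15 July 2013.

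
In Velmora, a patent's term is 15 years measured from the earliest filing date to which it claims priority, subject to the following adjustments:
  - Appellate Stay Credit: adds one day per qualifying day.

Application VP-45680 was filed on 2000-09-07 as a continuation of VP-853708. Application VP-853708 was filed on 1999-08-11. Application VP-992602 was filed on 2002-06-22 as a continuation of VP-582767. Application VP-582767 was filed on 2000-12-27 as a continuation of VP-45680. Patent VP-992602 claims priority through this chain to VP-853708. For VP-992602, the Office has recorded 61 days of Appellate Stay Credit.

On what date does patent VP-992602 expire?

Earliest priority filing: 11 August 1999.
Base term: 11 August 1999 + 15 years → 11 August 2014.
Appellate Stay Credit: +61 days → 11 October 2014.

2014-10-11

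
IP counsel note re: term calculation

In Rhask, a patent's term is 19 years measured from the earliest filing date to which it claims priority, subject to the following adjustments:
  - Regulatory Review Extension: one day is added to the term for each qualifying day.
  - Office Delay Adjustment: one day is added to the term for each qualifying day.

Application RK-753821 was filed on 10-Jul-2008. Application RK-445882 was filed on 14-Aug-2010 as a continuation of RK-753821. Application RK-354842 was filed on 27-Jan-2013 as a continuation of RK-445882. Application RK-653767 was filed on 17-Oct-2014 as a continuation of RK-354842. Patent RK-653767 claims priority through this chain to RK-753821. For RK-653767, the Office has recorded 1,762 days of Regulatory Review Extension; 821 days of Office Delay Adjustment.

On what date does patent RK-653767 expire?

Earliest priority filing: 10 July 2008.
Base term: 10 July 2008 + 19 years → 10 July 2027.
Regulatory Review Extension: +1762 days → 6 May 2032.
Office Delay Adjustment: +821 days → 5 August 2034.

August 5, 2034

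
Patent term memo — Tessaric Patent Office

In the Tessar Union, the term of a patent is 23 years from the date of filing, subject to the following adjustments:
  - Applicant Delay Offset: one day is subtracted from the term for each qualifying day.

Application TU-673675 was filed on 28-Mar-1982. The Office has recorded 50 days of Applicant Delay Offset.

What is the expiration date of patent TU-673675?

2005-02-06

Base term: filing date + 23 years → 28 March 2005.
Applicant Delay Offset: −50 days → 6 February 2005.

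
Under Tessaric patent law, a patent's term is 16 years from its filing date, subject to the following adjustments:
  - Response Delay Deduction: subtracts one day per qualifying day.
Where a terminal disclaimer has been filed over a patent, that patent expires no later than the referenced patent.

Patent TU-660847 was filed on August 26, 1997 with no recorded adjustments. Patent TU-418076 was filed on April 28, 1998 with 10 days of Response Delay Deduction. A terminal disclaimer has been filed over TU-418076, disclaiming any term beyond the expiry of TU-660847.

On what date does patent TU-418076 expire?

August 26, 2013

Natural term of TU-418076:
  Base: filing + 16 years → 28 April 2014.
  Response Delay Deduction: −10 days → 18 April 2014.
Expiry of referenced patent TU-660847:
  Base: filing + 16 years → 26 August 2013.
Terminal disclaimer: TU-418076 expires on the earlier of 18 April 2014 and 26 August 2013.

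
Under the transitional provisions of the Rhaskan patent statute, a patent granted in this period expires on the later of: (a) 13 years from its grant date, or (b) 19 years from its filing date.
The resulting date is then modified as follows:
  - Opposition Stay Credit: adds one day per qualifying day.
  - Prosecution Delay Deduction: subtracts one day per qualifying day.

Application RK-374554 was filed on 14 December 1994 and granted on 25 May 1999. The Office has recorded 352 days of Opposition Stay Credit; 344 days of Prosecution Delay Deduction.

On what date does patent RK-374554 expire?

2013-12-22

(a) grant + 13 years → 25 May 2012.
(b) filing + 19 years → 14 December 2013.
Later of the two: 14 December 2013.
Opposition Stay Credit: +352 days → 1 December 2014.
Prosecution Delay Deduction: −344 days → 22 December 2013.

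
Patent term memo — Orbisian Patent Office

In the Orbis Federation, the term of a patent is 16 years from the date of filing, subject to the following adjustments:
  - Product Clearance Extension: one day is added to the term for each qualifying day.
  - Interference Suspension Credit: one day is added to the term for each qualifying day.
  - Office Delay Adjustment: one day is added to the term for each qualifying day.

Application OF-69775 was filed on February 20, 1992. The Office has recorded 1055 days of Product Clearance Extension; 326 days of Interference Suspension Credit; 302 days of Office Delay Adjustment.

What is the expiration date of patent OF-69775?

Base term: filing date + 16 years → 20 February 2008.
Product Clearance Extension: +1055 days → 10 January 2011.
Interference Suspension Credit: +326 days → 2 December 2011.
Office Delay Adjustment: +302 days → 29 September 2012.

September 29, 2012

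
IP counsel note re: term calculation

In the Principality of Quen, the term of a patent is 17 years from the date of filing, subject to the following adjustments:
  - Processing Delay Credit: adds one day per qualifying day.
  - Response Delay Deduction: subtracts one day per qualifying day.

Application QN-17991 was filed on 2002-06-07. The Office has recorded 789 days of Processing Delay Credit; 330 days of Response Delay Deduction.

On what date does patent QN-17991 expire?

Base term: filing date + 17 years → 7 June 2019.
Processing Delay Credit: +789 days → 4 August 2021.
Response Delay Deduction: −330 days → 8 September 2020.

September 8, 2020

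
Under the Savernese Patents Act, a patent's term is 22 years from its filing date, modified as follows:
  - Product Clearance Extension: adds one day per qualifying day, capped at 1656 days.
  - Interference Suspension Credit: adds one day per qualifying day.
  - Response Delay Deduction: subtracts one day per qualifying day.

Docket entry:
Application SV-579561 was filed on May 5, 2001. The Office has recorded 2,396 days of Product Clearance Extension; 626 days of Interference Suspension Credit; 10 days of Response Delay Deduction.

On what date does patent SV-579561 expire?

Base term: filing date + 22 years → 5 May 2023.
Product Clearance Extension: 2396 days claimed exceeds the 1656-day cap, so +1656 days → 16 November 2027.
Interference Suspension Credit: +626 days → 3 August 2029.
Response Delay Deduction: −10 days → 24 July 2029.

July 24, 2029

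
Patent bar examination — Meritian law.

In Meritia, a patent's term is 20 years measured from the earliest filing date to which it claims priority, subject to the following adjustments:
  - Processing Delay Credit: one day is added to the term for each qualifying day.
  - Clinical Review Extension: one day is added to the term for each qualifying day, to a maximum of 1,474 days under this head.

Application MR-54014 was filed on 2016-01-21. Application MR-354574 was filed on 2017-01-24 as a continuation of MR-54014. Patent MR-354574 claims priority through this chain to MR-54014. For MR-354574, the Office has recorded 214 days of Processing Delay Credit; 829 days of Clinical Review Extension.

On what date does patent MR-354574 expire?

2038-11-29

Earliest priority filing: 21 January 2016.
Base term: 21 January 2016 + 20 years → 21 January 2036.
Processing Delay Credit: +214 days → 22 August 2036.
Clinical Review Extension: 829 days (within the 1474-day cap) → +829 days → 29 November 2038.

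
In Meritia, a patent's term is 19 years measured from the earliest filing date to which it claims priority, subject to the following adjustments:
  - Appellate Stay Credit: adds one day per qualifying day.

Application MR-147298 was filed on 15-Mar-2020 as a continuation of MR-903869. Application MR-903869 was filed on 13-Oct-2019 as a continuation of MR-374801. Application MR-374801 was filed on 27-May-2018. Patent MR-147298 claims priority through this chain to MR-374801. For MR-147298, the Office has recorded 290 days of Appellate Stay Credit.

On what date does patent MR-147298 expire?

March 13, 2038

Earliest priority filing: 27 May 2018.
Base term: 27 May 2018 + 19 years → 27 May 2037.
Appellate Stay Credit: +290 days → 13 March 2038.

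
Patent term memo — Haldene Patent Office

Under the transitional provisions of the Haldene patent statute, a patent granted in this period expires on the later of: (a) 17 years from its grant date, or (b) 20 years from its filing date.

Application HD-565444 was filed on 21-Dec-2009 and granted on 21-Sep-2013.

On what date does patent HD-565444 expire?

(a) grant + 17 years → 21 September 2030.
(b) filing + 20 years → 21 December 2029.
Later of the two: 21 September 2030.

2030-09-21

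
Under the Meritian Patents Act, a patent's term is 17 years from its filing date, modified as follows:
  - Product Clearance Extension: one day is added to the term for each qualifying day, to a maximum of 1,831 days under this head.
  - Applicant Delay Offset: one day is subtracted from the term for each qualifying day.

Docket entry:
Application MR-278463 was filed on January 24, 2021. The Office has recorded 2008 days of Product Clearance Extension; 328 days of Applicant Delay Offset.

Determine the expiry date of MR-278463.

Base term: filing date + 17 years → 24 January 2038.
Product Clearance Extension: 2008 days claimed exceeds the 1831-day cap, so +1831 days → 29 January 2043.
Applicant Delay Offset: −328 days → 7 March 2042.

March 7, 2042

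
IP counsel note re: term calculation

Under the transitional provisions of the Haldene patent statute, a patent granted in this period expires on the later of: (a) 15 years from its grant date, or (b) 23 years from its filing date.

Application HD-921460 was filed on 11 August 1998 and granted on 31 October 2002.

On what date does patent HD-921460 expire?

(a) grant + 15 years → 31 October 2017.
(b) filing + 23 years → 11 August 2021.
Later of the two: 11 August 2021.

August 11, 2021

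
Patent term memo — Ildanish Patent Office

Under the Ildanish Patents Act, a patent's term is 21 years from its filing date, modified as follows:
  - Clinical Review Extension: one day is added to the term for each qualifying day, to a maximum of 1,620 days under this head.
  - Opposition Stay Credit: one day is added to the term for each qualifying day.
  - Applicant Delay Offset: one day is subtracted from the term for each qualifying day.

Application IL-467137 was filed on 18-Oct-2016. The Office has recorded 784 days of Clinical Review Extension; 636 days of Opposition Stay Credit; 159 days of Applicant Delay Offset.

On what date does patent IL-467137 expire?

Base term: filing date + 21 years → 18 October 2037.
Clinical Review Extension: 784 days (within the 1620-day cap) → +784 days → 11 December 2039.
Opposition Stay Credit: +636 days → 7 September 2041.
Applicant Delay Offset: −159 days → 1 April 2041.

2041-04-01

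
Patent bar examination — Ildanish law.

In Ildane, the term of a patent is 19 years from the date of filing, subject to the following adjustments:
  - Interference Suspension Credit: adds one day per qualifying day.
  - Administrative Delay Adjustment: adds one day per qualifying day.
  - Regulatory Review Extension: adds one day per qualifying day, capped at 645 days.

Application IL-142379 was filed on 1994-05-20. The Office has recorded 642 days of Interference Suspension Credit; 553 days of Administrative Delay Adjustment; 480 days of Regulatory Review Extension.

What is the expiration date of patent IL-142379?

Base term: filing date + 19 years → 20 May 2013.
Interference Suspension Credit: +642 days → 21 February 2015.
Administrative Delay Adjustment: +553 days → 27 August 2016.
Regulatory Review Extension: 480 days (within the 645-day cap) → +480 days → 20 December 2017.

2017-12-20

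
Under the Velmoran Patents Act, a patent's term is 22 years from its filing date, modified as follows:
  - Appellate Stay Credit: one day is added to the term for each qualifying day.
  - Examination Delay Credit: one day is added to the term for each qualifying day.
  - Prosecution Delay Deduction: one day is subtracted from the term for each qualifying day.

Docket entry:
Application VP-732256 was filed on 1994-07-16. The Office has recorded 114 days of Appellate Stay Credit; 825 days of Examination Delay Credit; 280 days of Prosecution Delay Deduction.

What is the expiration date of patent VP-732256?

Base term: filing date + 22 years → 16 July 2016.
Appellate Stay Credit: +114 days → 7 November 2016.
Examination Delay Credit: +825 days → 10 February 2019.
Prosecution Delay Deduction: −280 days → 6 May 2018.

May 6, 2018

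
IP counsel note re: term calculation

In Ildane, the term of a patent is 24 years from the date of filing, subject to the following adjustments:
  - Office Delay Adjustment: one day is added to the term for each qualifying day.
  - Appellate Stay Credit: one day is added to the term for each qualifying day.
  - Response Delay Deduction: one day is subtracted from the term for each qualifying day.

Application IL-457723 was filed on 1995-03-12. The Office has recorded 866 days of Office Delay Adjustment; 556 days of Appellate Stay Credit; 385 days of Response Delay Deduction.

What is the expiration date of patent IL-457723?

January 12, 2022

Base term: filing date + 24 years → 12 March 2019.
Office Delay Adjustment: +866 days → 25 July 2021.
Appellate Stay Credit: +556 days → 1 February 2023.
Response Delay Deduction: −385 days → 12 January 2022.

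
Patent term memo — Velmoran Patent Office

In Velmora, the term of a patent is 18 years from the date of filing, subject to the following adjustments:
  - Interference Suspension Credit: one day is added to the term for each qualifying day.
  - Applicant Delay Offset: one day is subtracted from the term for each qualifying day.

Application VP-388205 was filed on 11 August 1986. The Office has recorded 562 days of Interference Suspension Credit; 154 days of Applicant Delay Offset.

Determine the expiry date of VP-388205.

Base term: filing date + 18 years → 11 August 2004.
Interference Suspension Credit: +562 days → 24 February 2006.
Applicant Delay Offset: −154 days → 23 September 2005.

September 23, 2005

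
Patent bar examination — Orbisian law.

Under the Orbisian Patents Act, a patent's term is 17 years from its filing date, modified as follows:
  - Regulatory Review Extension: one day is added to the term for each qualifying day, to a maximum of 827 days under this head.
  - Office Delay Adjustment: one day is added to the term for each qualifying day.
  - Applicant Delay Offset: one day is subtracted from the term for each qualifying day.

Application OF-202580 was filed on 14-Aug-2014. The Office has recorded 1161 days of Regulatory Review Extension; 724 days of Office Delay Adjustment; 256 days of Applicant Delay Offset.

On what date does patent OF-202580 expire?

2035-03-01

Base term: filing date + 17 years → 14 August 2031.
Regulatory Review Extension: 1161 days claimed exceeds the 827-day cap, so +827 days → 18 November 2033.
Office Delay Adjustment: +724 days → 12 November 2035.
Applicant Delay Offset: −256 days → 1 March 2035.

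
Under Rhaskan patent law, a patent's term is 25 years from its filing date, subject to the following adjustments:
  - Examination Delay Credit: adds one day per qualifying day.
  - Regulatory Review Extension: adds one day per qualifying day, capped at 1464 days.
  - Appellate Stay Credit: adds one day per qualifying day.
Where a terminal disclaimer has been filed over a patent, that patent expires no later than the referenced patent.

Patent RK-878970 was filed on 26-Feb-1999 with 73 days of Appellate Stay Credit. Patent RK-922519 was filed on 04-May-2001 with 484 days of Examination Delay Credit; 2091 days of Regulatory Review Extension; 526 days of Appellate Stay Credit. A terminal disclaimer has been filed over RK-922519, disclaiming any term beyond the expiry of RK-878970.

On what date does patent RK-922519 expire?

2024-05-09

Natural term of RK-922519:
  Base: filing + 25 years → 4 May 2026.
  Examination Delay Credit: +484 days → 31 August 2027.
  Regulatory Review Extension: 2091 days claimed exceeds the 1464-day cap, so +1464 days → 3 September 2031.
  Appellate Stay Credit: +526 days → 10 February 2033.
Expiry of referenced patent RK-878970:
  Base: filing + 25 years → 26 February 2024.
  Appellate Stay Credit: +73 days → 9 May 2024.
Terminal disclaimer: RK-922519 expires on the earlier of 10 February 2033 and 9 May 2024.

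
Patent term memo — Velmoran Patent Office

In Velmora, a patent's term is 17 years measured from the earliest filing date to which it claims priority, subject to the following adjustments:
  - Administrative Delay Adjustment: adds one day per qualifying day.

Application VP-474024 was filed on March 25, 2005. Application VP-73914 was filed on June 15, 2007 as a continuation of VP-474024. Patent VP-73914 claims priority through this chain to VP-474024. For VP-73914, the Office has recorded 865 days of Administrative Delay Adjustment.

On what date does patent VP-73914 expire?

2024-08-06

Earliest priority filing: 25 March 2005.
Base term: 25 March 2005 + 17 years → 25 March 2022.
Administrative Delay Adjustment: +865 days → 6 August 2024.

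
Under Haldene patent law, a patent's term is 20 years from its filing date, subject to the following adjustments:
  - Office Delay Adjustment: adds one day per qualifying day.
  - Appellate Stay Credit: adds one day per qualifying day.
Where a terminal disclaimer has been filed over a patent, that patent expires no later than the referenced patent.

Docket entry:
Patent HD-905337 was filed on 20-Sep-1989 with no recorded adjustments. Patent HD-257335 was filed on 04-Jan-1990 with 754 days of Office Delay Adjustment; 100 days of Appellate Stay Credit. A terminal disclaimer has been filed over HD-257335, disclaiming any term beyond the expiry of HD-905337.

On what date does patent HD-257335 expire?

September 20, 2009

Natural term of HD-257335:
  Base: filing + 20 years → 4 January 2010.
  Office Delay Adjustment: +754 days → 28 January 2012.
  Appellate Stay Credit: +100 days → 7 May 2012.
Expiry of referenced patent HD-905337:
  Base: filing + 20 years → 20 September 2009.
Terminal disclaimer: HD-257335 expires on the earlier of 7 May 2012 and 20 September 2009.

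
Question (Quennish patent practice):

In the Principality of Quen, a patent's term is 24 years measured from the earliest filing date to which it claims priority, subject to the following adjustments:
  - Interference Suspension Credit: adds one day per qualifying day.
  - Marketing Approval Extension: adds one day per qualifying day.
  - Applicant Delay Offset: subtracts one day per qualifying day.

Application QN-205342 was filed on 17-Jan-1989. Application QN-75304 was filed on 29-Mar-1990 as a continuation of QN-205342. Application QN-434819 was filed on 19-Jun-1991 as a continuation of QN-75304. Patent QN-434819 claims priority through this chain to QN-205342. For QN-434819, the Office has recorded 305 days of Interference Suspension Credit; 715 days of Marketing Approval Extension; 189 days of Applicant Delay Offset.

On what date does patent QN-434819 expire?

Earliest priority filing: 17 January 1989.
Base term: 17 January 1989 + 24 years → 17 January 2013.
Interference Suspension Credit: +305 days → 18 November 2013.
Marketing Approval Extension: +715 days → 3 November 2015.
Applicant Delay Offset: −189 days → 28 April 2015.

2015-04-28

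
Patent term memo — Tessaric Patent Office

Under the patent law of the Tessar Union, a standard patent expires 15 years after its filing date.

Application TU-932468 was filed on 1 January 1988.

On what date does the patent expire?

January 1, 2003

Filing date + 15 years → 1 January 2003.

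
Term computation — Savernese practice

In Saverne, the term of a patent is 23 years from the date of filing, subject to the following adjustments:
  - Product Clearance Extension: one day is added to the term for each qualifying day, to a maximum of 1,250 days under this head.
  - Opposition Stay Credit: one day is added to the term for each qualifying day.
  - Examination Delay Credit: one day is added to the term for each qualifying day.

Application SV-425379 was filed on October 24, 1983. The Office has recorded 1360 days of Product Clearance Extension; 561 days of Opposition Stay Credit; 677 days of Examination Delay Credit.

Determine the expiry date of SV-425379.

Base term: filing date + 23 years → 24 October 2006.
Product Clearance Extension: 1360 days claimed exceeds the 1250-day cap, so +1250 days → 27 March 2010.
Opposition Stay Credit: +561 days → 9 October 2011.
Examination Delay Credit: +677 days → 16 August 2013.

August 16, 2013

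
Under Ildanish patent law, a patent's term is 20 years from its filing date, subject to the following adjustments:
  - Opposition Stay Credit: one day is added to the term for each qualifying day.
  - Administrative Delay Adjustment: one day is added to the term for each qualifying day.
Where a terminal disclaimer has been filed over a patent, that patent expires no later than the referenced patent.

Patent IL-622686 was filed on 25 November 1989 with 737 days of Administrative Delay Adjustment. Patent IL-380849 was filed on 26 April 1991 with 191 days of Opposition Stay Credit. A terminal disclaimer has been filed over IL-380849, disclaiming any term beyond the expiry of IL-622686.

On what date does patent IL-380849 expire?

Natural term of IL-380849:
  Base: filing + 20 years → 26 April 2011.
  Opposition Stay Credit: +191 days → 3 November 2011.
Expiry of referenced patent IL-622686:
  Base: filing + 20 years → 25 November 2009.
  Administrative Delay Adjustment: +737 days → 2 December 2011.
Terminal disclaimer: IL-380849 expires on the earlier of 3 November 2011 and 2 December 2011.

2011-11-03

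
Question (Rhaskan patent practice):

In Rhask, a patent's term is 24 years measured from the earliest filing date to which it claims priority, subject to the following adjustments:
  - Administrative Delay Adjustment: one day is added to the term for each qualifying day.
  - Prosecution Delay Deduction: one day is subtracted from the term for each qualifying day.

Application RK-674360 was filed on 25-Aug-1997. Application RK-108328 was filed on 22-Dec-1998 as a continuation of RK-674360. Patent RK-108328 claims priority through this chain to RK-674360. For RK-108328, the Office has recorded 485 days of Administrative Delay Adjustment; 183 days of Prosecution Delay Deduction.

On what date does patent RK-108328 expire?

Earliest priority filing: 25 August 1997.
Base term: 25 August 1997 + 24 years → 25 August 2021.
Administrative Delay Adjustment: +485 days → 23 December 2022.
Prosecution Delay Deduction: −183 days → 23 June 2022.

June 23, 2022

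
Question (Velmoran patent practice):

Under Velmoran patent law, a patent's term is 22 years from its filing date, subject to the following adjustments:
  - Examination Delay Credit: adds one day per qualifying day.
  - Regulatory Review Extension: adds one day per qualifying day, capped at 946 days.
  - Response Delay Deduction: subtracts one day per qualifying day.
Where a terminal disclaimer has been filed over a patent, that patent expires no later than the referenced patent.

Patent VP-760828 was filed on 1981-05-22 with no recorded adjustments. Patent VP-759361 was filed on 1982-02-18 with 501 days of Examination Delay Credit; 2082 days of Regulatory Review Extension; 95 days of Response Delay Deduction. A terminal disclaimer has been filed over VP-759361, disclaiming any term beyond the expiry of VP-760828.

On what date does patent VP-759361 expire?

Natural term of VP-759361:
  Base: filing + 22 years → 18 February 2004.
  Examination Delay Credit: +501 days → 3 July 2005.
  Regulatory Review Extension: 2082 days claimed exceeds the 946-day cap, so +946 days → 4 February 2008.
  Response Delay Deduction: −95 days → 1 November 2007.
Expiry of referenced patent VP-760828:
  Base: filing + 22 years → 22 May 2003.
Terminal disclaimer: VP-759361 expires on the earlier of 1 November 2007 and 22 May 2003.

2003-05-22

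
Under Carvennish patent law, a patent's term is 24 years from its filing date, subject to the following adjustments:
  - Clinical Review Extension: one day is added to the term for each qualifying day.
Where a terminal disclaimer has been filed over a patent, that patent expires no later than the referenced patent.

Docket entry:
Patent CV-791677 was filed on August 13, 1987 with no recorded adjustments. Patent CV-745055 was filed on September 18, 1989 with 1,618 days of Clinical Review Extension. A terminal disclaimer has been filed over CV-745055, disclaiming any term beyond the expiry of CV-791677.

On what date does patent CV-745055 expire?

Natural term of CV-745055:
  Base: filing + 24 years → 18 September 2013.
  Clinical Review Extension: +1618 days → 22 February 2018.
Expiry of referenced patent CV-791677:
  Base: filing + 24 years → 13 August 2011.
Terminal disclaimer: CV-745055 expires on the earlier of 22 February 2018 and 13 August 2011.

2011-08-13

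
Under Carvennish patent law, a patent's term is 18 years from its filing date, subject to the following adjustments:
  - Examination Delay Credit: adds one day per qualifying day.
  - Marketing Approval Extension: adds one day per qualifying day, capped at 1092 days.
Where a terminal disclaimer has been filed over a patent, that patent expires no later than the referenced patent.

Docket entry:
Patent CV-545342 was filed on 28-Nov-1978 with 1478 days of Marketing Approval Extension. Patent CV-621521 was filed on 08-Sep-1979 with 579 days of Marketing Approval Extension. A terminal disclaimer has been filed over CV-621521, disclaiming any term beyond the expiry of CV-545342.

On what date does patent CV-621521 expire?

April 10, 1999

Natural term of CV-621521:
  Base: filing + 18 years → 8 September 1997.
  Marketing Approval Extension: 579 days (within the 1092-day cap) → +579 days → 10 April 1999.
Expiry of referenced patent CV-545342:
  Base: filing + 18 years → 28 November 1996.
  Marketing Approval Extension: 1478 days claimed exceeds the 1092-day cap, so +1092 days → 25 November 1999.
Terminal disclaimer: CV-621521 expires on the earlier of 10 April 1999 and 25 November 1999.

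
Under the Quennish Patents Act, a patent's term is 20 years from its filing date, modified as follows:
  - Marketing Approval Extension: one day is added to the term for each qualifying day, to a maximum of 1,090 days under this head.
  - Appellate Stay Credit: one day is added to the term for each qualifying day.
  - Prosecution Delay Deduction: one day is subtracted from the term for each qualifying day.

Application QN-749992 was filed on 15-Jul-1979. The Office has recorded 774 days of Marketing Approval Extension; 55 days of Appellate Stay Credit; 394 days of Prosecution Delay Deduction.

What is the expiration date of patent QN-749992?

September 22, 2000

Base term: filing date + 20 years → 15 July 1999.
Marketing Approval Extension: 774 days (within the 1090-day cap) → +774 days → 27 August 2001.
Appellate Stay Credit: +55 days → 21 October 2001.
Prosecution Delay Deduction: −394 days → 22 September 2000.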